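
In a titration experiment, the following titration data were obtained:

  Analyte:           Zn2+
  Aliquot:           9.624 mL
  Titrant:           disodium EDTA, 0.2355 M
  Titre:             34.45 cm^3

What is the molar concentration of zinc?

0.8430 M

Zn^2+ + EDTA^4- → [Zn(EDTA)]^2-
n(EDTA) = 0.03445 L × 0.2355 mol/L = 8.113 × 10^-3 mol
n(Zn2+) = 8.113 × 10^-3 mol (1:1 mole ratio)
[Zn2+] = 8.113 × 10^-3 mol / 0.009624 L = 0.8430 mol/L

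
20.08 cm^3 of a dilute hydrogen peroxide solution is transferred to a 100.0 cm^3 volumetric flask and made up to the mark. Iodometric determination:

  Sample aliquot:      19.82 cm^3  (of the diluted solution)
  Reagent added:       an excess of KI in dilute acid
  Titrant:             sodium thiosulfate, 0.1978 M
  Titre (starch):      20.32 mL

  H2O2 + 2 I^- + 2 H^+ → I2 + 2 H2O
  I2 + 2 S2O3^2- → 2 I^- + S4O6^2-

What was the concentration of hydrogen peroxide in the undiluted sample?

0.5050 M

n(S2O3^2-) = 0.02032 × 0.1978 = 4.019 × 10^-3 mol
n(I2) = n(S2O3^2-)/2 = 2.010 × 10^-3 mol
n(H2O2) in the aliquot = 2.010 × 10^-3 mol (1:1 ratio)
[H2O2]_dilute = 2.010 × 10^-3 / 0.01982 = 0.1014 mol/L
[H2O2]_original = 0.1014 × 100.0/20.08 = 0.5050 mol/L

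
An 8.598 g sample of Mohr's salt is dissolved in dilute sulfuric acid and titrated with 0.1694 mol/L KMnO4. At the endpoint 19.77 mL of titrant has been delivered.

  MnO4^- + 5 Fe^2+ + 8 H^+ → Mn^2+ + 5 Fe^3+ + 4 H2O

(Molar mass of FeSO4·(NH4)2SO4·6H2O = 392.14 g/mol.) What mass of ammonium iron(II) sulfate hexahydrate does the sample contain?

n(KMnO4) = 0.01977 L × 0.1694 mol/L = 3.349 × 10^-3 mol
From the 5:1 ratio, n(FeSO4·(NH4)2SO4·6H2O) = 5/1 × 3.349 × 10^-3 = 0.01675 mol
mass of FeSO4·(NH4)2SO4·6H2O = 0.01675 × 392.14 g/mol = 6.566 g

6.566 g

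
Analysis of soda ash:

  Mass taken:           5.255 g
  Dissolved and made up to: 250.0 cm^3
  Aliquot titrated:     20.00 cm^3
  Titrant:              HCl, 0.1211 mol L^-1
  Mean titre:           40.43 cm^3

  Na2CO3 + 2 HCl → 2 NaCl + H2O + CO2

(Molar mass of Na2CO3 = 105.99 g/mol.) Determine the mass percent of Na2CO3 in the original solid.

n(HCl) per titration = 0.04043 × 0.1211 = 4.896 × 10^-3 mol
From the 1:2 ratio, n(Na2CO3) in each aliquot = 1/2 × 4.896 × 10^-3 = 2.448 × 10^-3 mol
n(Na2CO3) in the whole flask = 2.448 × 10^-3 × 250.0/20.00 = 0.03060 mol
mass of Na2CO3 = 0.03060 × 105.99 = 3.243 g
% Na2CO3 = 3.243 / 5.255 × 100 = 61.72 %

61.72 %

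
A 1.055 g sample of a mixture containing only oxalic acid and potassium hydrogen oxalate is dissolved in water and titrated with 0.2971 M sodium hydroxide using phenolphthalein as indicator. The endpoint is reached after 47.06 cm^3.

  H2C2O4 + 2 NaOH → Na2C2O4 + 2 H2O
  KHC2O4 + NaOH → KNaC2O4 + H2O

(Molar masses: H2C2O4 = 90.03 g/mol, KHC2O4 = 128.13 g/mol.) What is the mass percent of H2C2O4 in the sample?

37.81 %

n(NaOH) = 0.04706 × 0.2971 = 0.01398 mol
Let x = n(H2C2O4), y = n(KHC2O4).
Titrant: 2x + 1y = 0.01398;  mass: 90.03x + 128.13y = 1.055
Solving, x = 4.430 × 10^-3 mol, y = 5.121 × 10^-3 mol
mass of H2C2O4 = 4.430 × 10^-3 × 90.03 = 0.3989 g
% H2C2O4 = 0.3989 / 1.055 × 100 = 37.81 %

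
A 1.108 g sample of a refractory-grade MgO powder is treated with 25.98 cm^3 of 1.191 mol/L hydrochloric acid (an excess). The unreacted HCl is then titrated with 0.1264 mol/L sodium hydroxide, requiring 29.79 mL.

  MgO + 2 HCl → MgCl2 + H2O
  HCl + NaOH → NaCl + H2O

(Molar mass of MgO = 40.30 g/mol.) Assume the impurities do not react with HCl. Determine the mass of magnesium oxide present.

n(HCl) added = 0.02598 × 1.191 = 0.03094 mol
n(NaOH) used in back-titration = 0.02979 × 0.1264 = 3.765 × 10^-3 mol
n(HCl) left over = 3.765 × 10^-3 mol (1:1 ratio)
n(HCl) consumed by analyte = 0.03094 − 3.765 × 10^-3 = 0.02718 mol
From the 1:2 ratio, n(MgO) = 1/2 × 0.02718 = 0.01359 mol
mass of MgO = 0.01359 × 40.30 = 0.5476 g

0.5476 g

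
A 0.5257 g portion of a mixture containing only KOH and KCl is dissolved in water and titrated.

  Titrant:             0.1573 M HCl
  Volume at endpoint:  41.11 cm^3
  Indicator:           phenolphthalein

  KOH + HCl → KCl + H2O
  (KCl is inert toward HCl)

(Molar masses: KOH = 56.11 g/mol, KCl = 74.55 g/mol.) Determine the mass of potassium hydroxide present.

0.3628 g

n(HCl) = 0.04111 × 0.1573 = 6.467 × 10^-3 mol
Let x = n(KOH), y = n(KCl).
Titrant: 1x = 6.467 × 10^-3;  mass: 56.11x + 74.55y = 0.5257
Solving, x = 6.467 × 10^-3 mol, y = 2.185 × 10^-3 mol
mass of KOH = 6.467 × 10^-3 × 56.11 = 0.3628 g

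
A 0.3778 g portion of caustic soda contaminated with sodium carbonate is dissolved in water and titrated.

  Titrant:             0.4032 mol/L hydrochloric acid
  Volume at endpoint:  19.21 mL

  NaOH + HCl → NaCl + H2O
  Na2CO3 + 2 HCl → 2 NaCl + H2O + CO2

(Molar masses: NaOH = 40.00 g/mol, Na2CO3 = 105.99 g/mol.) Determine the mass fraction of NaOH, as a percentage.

n(HCl) = 0.01921 × 0.4032 = 7.745 × 10^-3 mol
Let x = n(NaOH), y = n(Na2CO3).
Titrant: 1x + 2y = 7.745 × 10^-3;  mass: 40.00x + 105.99y = 0.3778
Solving, x = 2.514 × 10^-3 mol, y = 2.616 × 10^-3 mol
mass of NaOH = 2.514 × 10^-3 × 40.00 = 0.1006 g
% NaOH = 0.1006 / 0.3778 × 100 = 26.62 %

26.62 %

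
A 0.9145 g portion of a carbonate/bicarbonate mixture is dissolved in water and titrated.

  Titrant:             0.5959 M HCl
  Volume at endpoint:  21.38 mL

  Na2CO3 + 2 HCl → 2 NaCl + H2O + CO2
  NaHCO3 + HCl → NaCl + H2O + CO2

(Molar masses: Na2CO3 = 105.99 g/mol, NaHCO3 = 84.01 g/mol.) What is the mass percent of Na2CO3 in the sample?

29.11 %

n(HCl) = 0.02138 × 0.5959 = 0.01274 mol
Let x = n(Na2CO3), y = n(NaHCO3).
Titrant: 2x + 1y = 0.01274;  mass: 105.99x + 84.01y = 0.9145
Solving, x = 2.512 × 10^-3 mol, y = 7.716 × 10^-3 mol
mass of Na2CO3 = 2.512 × 10^-3 × 105.99 = 0.2662 g
% Na2CO3 = 0.2662 / 0.9145 × 100 = 29.11 %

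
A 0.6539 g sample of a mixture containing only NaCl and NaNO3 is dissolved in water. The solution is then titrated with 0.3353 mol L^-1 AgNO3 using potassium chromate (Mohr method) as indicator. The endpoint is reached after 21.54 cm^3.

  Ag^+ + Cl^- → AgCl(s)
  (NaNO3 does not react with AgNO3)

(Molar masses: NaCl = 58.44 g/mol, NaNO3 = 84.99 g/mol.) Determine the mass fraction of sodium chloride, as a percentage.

64.55 %

n(AgNO3) = 0.02154 × 0.3353 = 7.222 × 10^-3 mol
Let x = n(NaCl), y = n(NaNO3).
Titrant: 1x = 7.222 × 10^-3;  mass: 58.44x + 84.99y = 0.6539
Solving, x = 7.222 × 10^-3 mol, y = 2.728 × 10^-3 mol
mass of NaCl = 7.222 × 10^-3 × 58.44 = 0.4221 g
% NaCl = 0.4221 / 0.6539 × 100 = 64.55 %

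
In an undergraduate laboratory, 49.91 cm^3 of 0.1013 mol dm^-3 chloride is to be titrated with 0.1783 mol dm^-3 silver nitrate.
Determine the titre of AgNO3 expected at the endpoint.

28.36 mL

Ag^+ + Cl^- → AgCl(s)
n(Cl-) = 0.04991 L × 0.1013 mol/L = 5.056 × 10^-3 mol
n(AgNO3) = 5.056 × 10^-3 mol (1:1 stoichiometry)
V(AgNO3) = 5.056 × 10^-3 mol / 0.1783 mol/L = 0.02836 L = 28.36 mL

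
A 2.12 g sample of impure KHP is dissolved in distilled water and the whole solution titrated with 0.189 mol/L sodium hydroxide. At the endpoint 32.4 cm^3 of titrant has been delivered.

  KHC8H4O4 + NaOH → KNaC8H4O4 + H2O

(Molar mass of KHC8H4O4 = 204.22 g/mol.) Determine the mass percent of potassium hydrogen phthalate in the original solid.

n(NaOH) = 0.0324 L × 0.189 mol/L = 6.12 × 10^-3 mol
n(KHC8H4O4) = 6.12 × 10^-3 mol (1:1 ratio)
mass of KHC8H4O4 = 6.12 × 10^-3 × 204.22 g/mol = 1.25 g
% KHC8H4O4 = 1.25 / 2.12 × 100 = 59.0 %

59.0 %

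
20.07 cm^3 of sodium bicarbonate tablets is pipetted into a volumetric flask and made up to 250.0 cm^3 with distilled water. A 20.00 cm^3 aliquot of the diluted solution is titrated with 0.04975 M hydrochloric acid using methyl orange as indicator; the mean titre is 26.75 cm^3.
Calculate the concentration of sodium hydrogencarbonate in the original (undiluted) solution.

0.8289 M

NaHCO3 + HCl → NaCl + H2O + CO2
n(HCl) = 0.02675 × 0.04975 = 1.331 × 10^-3 mol
n(NaHCO3) in the aliquot = 1.331 × 10^-3 mol (1:1 ratio)
[NaHCO3]_dilute = 1.331 × 10^-3 / 0.02000 = 0.06654 mol/L
Dilution factor = 250.0 / 20.07 = 12.46
[NaHCO3]_stock = 0.06654 × 12.46 = 0.8289 mol/L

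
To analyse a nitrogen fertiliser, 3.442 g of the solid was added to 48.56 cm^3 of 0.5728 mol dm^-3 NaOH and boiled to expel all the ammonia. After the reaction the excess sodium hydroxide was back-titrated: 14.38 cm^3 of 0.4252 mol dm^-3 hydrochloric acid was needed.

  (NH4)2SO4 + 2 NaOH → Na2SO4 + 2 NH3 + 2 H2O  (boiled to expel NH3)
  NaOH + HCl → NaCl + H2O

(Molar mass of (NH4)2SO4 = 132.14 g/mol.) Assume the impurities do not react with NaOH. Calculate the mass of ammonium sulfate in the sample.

1.434 g

n(NaOH) added = 0.04856 × 0.5728 = 0.02782 mol
n(HCl) used in back-titration = 0.01438 × 0.4252 = 6.114 × 10^-3 mol
n(NaOH) left over = 6.114 × 10^-3 mol (1:1 ratio)
n(NaOH) consumed by analyte = 0.02782 − 6.114 × 10^-3 = 0.02170 mol
From the 1:2 ratio, n((NH4)2SO4) = 1/2 × 0.02170 = 0.01085 mol
mass of (NH4)2SO4 = 0.01085 × 132.14 = 1.434 g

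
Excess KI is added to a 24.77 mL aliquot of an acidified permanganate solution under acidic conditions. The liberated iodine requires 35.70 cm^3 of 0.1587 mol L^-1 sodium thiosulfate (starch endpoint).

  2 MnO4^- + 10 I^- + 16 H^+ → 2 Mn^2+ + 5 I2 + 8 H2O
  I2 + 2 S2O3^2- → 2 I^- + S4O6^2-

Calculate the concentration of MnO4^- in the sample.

n(S2O3^2-) = 0.03570 × 0.1587 = 5.666 × 10^-3 mol
n(I2) = n(S2O3^2-)/2 = 2.833 × 10^-3 mol
From the 2:5 ratio, n(MnO4^-) in the aliquot = 2/5 × 2.833 × 10^-3 = 1.133 × 10^-3 mol
[MnO4^-] = 1.133 × 10^-3 / 0.02477 = 0.04575 mol/L

0.04575 mol/L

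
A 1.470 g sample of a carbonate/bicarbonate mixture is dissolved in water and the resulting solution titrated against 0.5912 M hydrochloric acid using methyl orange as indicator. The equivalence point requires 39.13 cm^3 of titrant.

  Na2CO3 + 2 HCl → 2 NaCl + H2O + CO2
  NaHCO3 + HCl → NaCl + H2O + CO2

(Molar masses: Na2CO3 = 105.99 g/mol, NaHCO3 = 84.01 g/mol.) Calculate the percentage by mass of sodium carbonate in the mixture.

55.03 %

n(HCl) = 0.03913 × 0.5912 = 0.02313 mol
Let x = n(Na2CO3), y = n(NaHCO3).
Titrant: 2x + 1y = 0.02313;  mass: 105.99x + 84.01y = 1.470
Solving, x = 7.633 × 10^-3 mol, y = 7.868 × 10^-3 mol
mass of Na2CO3 = 7.633 × 10^-3 × 105.99 = 0.8090 g
% Na2CO3 = 0.8090 / 1.470 × 100 = 55.03 %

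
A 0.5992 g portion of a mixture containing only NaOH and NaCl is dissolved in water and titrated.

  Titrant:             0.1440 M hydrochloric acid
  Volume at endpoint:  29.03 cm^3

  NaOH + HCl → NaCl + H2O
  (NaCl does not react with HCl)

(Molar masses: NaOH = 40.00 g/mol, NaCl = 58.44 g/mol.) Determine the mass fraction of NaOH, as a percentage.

n(HCl) = 0.02903 × 0.1440 = 4.180 × 10^-3 mol
Let x = n(NaOH), y = n(NaCl).
Titrant: 1x = 4.180 × 10^-3;  mass: 40.00x + 58.44y = 0.5992
Solving, x = 4.180 × 10^-3 mol, y = 7.392 × 10^-3 mol
mass of NaOH = 4.180 × 10^-3 × 40.00 = 0.1672 g
% NaOH = 0.1672 / 0.5992 × 100 = 27.91 %

27.91 %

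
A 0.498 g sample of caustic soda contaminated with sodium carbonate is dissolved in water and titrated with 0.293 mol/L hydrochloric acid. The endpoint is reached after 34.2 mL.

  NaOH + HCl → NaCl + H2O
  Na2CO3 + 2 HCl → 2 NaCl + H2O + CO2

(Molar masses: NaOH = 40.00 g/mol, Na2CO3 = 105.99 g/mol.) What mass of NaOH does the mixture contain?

n(HCl) = 0.0342 × 0.293 = 0.0100 mol
Let x = n(NaOH), y = n(Na2CO3).
Titrant: 1x + 2y = 0.0100;  mass: 40.00x + 105.99y = 0.498
Solving, x = 2.54 × 10^-3 mol, y = 3.74 × 10^-3 mol
mass of NaOH = 2.54 × 10^-3 × 40.00 = 0.102 g

0.102 g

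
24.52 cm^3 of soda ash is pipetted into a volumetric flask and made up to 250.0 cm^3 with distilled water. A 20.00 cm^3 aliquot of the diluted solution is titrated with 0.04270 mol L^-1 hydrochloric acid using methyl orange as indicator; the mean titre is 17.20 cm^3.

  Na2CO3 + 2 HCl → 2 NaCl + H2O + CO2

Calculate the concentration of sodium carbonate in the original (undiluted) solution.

0.1872 mol/L

n(HCl) = 0.01720 × 0.04270 = 7.344 × 10^-4 mol
From the 1:2 ratio, n(Na2CO3) in the aliquot = 1/2 × 7.344 × 10^-4 = 3.672 × 10^-4 mol
[Na2CO3]_dilute = 3.672 × 10^-4 / 0.02000 = 0.01836 mol/L
Dilution factor = 250.0 / 24.52 = 10.20
[Na2CO3]_stock = 0.01836 × 10.20 = 0.1872 mol/L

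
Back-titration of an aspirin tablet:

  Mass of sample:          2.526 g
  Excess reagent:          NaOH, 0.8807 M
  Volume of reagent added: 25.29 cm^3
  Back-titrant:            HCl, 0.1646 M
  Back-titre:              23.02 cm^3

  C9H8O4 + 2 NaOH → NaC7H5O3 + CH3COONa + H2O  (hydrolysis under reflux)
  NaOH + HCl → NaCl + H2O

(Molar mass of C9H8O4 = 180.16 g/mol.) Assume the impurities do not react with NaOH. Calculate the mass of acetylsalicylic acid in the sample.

1.665 g

n(NaOH) added = 0.02529 × 0.8807 = 0.02227 mol
n(HCl) used in back-titration = 0.02302 × 0.1646 = 3.789 × 10^-3 mol
n(NaOH) left over = 3.789 × 10^-3 mol (1:1 ratio)
n(NaOH) consumed by analyte = 0.02227 − 3.789 × 10^-3 = 0.01848 mol
From the 1:2 ratio, n(C9H8O4) = 1/2 × 0.01848 = 9.242 × 10^-3 mol
mass of C9H8O4 = 9.242 × 10^-3 × 180.16 = 1.665 g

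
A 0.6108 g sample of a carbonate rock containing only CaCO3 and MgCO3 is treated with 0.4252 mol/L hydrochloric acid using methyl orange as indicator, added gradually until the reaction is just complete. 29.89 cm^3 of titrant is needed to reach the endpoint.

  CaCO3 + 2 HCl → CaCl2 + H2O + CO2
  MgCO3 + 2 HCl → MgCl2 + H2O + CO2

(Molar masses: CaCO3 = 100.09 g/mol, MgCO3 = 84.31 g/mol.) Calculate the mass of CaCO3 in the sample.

0.4760 g

n(HCl) = 0.02989 × 0.4252 = 0.01271 mol
Let x = n(CaCO3), y = n(MgCO3).
Titrant: 2x + 2y = 0.01271;  mass: 100.09x + 84.31y = 0.6108
Solving, x = 4.756 × 10^-3 mol, y = 1.599 × 10^-3 mol
mass of CaCO3 = 4.756 × 10^-3 × 100.09 = 0.4760 g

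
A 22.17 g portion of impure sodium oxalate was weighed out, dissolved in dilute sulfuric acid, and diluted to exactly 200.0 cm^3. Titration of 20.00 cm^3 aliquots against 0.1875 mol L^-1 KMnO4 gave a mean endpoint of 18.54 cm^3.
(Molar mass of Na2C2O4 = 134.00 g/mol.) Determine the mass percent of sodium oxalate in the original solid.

52.53 %

2 MnO4^- + 5 C2O4^2- + 16 H^+ → 2 Mn^2+ + 10 CO2 + 8 H2O
n(KMnO4) per titration = 0.01854 × 0.1875 = 3.476 × 10^-3 mol
From the 5:2 ratio, n(Na2C2O4) in each aliquot = 5/2 × 3.476 × 10^-3 = 8.691 × 10^-3 mol
n(Na2C2O4) in the whole flask = 8.691 × 10^-3 × 200.0/20.00 = 0.08691 mol
mass of Na2C2O4 = 0.08691 × 134.00 = 11.65 g
% Na2C2O4 = 11.65 / 22.17 × 100 = 52.53 %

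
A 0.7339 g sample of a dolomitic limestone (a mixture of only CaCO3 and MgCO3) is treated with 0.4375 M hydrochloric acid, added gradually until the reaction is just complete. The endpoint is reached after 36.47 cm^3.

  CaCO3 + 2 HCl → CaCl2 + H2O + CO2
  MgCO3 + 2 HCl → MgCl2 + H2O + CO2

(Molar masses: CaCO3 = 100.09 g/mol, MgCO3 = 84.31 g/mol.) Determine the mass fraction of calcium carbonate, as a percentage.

52.97 %

n(HCl) = 0.03647 × 0.4375 = 0.01596 mol
Let x = n(CaCO3), y = n(MgCO3).
Titrant: 2x + 2y = 0.01596;  mass: 100.09x + 84.31y = 0.7339
Solving, x = 3.884 × 10^-3 mol, y = 4.094 × 10^-3 mol
mass of CaCO3 = 3.884 × 10^-3 × 100.09 = 0.3888 g
% CaCO3 = 0.3888 / 0.7339 × 100 = 52.97 %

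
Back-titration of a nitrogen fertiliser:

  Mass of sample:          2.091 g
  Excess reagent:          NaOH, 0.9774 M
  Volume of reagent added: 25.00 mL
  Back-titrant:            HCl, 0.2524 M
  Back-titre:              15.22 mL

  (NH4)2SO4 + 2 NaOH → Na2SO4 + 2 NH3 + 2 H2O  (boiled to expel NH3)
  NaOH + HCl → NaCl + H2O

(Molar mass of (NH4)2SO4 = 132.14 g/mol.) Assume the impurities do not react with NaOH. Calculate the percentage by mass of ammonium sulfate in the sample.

65.07 %

n(NaOH) added = 0.02500 × 0.9774 = 0.02444 mol
n(HCl) used in back-titration = 0.01522 × 0.2524 = 3.842 × 10^-3 mol
n(NaOH) left over = 3.842 × 10^-3 mol (1:1 ratio)
n(NaOH) consumed by analyte = 0.02444 − 3.842 × 10^-3 = 0.02059 mol
From the 1:2 ratio, n((NH4)2SO4) = 1/2 × 0.02059 = 0.01030 mol
mass of (NH4)2SO4 = 0.01030 × 132.14 = 1.361 g
% (NH4)2SO4 = 1.361 / 2.091 × 100 = 65.07 %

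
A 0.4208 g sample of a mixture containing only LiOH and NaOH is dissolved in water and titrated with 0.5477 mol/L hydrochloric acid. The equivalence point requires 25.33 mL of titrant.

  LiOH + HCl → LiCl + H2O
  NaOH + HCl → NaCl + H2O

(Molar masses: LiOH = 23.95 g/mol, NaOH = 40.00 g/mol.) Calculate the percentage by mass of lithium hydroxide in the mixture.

47.56 %

n(HCl) = 0.02533 × 0.5477 = 0.01387 mol
Let x = n(LiOH), y = n(NaOH).
Titrant: 1x + 1y = 0.01387;  mass: 23.95x + 40.00y = 0.4208
Solving, x = 8.357 × 10^-3 mol, y = 5.516 × 10^-3 mol
mass of LiOH = 8.357 × 10^-3 × 23.95 = 0.2001 g
% LiOH = 0.2001 / 0.4208 × 100 = 47.56 %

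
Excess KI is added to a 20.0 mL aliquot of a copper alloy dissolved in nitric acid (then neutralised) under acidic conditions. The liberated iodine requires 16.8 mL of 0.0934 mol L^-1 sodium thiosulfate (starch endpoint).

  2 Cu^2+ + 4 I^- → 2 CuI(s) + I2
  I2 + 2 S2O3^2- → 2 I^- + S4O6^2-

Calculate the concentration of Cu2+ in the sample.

n(S2O3^2-) = 0.0168 × 0.0934 = 1.57 × 10^-3 mol
n(I2) = n(S2O3^2-)/2 = 7.85 × 10^-4 mol
From the 2:1 ratio, n(Cu2+) in the aliquot = 2/1 × 7.85 × 10^-4 = 1.57 × 10^-3 mol
[Cu2+] = 1.57 × 10^-3 / 0.0200 = 0.0785 mol/L

0.0785 mol/L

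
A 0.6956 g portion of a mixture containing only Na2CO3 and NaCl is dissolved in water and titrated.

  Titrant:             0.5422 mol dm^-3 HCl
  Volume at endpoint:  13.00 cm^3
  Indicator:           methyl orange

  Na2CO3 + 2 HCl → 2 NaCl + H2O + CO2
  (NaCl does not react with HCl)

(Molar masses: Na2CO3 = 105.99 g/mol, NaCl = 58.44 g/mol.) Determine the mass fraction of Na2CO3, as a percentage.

n(HCl) = 0.01300 × 0.5422 = 7.049 × 10^-3 mol
Let x = n(Na2CO3), y = n(NaCl).
Titrant: 2x = 7.049 × 10^-3;  mass: 105.99x + 58.44y = 0.6956
Solving, x = 3.524 × 10^-3 mol, y = 5.511 × 10^-3 mol
mass of Na2CO3 = 3.524 × 10^-3 × 105.99 = 0.3735 g
% Na2CO3 = 0.3735 / 0.6956 × 100 = 53.70 %

53.70 %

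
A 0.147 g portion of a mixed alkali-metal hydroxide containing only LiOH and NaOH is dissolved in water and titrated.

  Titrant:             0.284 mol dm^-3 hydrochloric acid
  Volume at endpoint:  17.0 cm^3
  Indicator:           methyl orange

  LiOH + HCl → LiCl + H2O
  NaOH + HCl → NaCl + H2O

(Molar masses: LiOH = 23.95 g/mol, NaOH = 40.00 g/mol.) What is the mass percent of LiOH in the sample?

n(HCl) = 0.0170 × 0.284 = 4.83 × 10^-3 mol
Let x = n(LiOH), y = n(NaOH).
Titrant: 1x + 1y = 4.83 × 10^-3;  mass: 23.95x + 40.00y = 0.147
Solving, x = 2.87 × 10^-3 mol, y = 1.95 × 10^-3 mol
mass of LiOH = 2.87 × 10^-3 × 23.95 = 0.0688 g
% LiOH = 0.0688 / 0.147 × 100 = 46.8 %

46.8 %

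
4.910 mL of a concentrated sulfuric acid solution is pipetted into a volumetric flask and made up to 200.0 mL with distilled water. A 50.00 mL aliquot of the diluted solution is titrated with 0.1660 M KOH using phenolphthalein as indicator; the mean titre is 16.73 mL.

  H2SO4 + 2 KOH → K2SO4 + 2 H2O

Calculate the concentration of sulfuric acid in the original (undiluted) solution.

1.131 M

n(KOH) = 0.01673 × 0.1660 = 2.777 × 10^-3 mol
From the 1:2 ratio, n(H2SO4) in the aliquot = 1/2 × 2.777 × 10^-3 = 1.389 × 10^-3 mol
[H2SO4]_dilute = 1.389 × 10^-3 / 0.05000 = 0.02777 mol/L
Dilution factor = 200.0 / 4.910 = 40.73
[H2SO4]_stock = 0.02777 × 40.73 = 1.131 mol/L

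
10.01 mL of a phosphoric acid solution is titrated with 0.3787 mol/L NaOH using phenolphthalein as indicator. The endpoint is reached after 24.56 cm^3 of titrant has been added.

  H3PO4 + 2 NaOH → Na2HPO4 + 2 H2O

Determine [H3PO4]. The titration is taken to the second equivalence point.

0.4646 mol/L

n(NaOH) = 0.02456 L × 0.3787 mol/L = 9.301 × 10^-3 mol
From the 1:2 mole ratio, n(H3PO4) = 1/2 × 9.301 × 10^-3 = 4.650 × 10^-3 mol
[H3PO4] = 4.650 × 10^-3 mol / 0.01001 L = 0.4646 mol/L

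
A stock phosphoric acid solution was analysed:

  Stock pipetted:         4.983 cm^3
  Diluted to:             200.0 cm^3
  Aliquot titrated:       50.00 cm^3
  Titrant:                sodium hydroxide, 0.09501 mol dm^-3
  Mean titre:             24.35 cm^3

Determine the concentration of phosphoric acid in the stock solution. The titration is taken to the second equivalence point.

H3PO4 + 2 NaOH → Na2HPO4 + 2 H2O
n(NaOH) = 0.02435 × 0.09501 = 2.313 × 10^-3 mol
From the 1:2 ratio, n(H3PO4) in the aliquot = 1/2 × 2.313 × 10^-3 = 1.157 × 10^-3 mol
[H3PO4]_dilute = 1.157 × 10^-3 / 0.05000 = 0.02313 mol/L
Dilution factor = 200.0 / 4.983 = 40.14
[H3PO4]_stock = 0.02313 × 40.14 = 0.9286 mol/L

0.9286 mol/L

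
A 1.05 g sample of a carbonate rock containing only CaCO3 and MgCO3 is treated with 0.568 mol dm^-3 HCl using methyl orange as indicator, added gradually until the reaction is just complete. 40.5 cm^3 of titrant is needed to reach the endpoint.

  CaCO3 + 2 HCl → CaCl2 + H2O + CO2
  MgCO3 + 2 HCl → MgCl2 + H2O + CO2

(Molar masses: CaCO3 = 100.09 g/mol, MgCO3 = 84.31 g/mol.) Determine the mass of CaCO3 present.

0.509 g

n(HCl) = 0.0405 × 0.568 = 0.0230 mol
Let x = n(CaCO3), y = n(MgCO3).
Titrant: 2x + 2y = 0.0230;  mass: 100.09x + 84.31y = 1.05
Solving, x = 5.09 × 10^-3 mol, y = 6.42 × 10^-3 mol
mass of CaCO3 = 5.09 × 10^-3 × 100.09 = 0.509 g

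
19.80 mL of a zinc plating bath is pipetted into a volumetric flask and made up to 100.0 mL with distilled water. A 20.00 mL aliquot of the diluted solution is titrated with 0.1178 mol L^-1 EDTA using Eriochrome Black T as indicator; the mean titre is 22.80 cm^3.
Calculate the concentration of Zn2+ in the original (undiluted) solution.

Zn^2+ + EDTA^4- → [Zn(EDTA)]^2-
n(EDTA) = 0.02280 × 0.1178 = 2.686 × 10^-3 mol
n(Zn2+) in the aliquot = 2.686 × 10^-3 mol (1:1 ratio)
[Zn2+]_dilute = 2.686 × 10^-3 / 0.02000 = 0.1343 mol/L
Dilution factor = 100.0 / 19.80 = 5.051
[Zn2+]_stock = 0.1343 × 5.051 = 0.6782 mol/L

0.6782 mol/L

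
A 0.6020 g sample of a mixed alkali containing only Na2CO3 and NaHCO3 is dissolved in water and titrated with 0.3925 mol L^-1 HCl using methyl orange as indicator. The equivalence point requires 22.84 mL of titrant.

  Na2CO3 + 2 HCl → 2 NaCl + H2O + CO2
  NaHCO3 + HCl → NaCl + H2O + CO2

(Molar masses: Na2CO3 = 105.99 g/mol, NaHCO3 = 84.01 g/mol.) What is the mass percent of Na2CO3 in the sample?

n(HCl) = 0.02284 × 0.3925 = 8.965 × 10^-3 mol
Let x = n(Na2CO3), y = n(NaHCO3).
Titrant: 2x + 1y = 8.965 × 10^-3;  mass: 105.99x + 84.01y = 0.6020
Solving, x = 2.436 × 10^-3 mol, y = 4.092 × 10^-3 mol
mass of Na2CO3 = 2.436 × 10^-3 × 105.99 = 0.2582 g
% Na2CO3 = 0.2582 / 0.6020 × 100 = 42.89 %

42.89 %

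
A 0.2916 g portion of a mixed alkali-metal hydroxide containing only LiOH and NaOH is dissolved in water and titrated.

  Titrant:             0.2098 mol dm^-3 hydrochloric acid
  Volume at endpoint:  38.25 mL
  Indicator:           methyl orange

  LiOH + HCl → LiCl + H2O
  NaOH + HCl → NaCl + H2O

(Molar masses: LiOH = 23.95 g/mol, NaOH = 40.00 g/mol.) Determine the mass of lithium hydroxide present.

n(HCl) = 0.03825 × 0.2098 = 8.025 × 10^-3 mol
Let x = n(LiOH), y = n(NaOH).
Titrant: 1x + 1y = 8.025 × 10^-3;  mass: 23.95x + 40.00y = 0.2916
Solving, x = 1.831 × 10^-3 mol, y = 6.193 × 10^-3 mol
mass of LiOH = 1.831 × 10^-3 × 23.95 = 0.04386 g

0.04386 g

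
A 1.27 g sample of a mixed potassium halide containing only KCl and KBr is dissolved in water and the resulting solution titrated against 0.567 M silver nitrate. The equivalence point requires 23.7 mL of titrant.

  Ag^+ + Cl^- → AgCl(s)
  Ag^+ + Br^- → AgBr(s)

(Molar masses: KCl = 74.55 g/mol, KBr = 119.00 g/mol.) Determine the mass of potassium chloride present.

n(AgNO3) = 0.0237 × 0.567 = 0.0134 mol
Let x = n(KCl), y = n(KBr).
Titrant: 1x + 1y = 0.0134;  mass: 74.55x + 119.00y = 1.27
Solving, x = 7.40 × 10^-3 mol, y = 6.03 × 10^-3 mol
mass of KCl = 7.40 × 10^-3 × 74.55 = 0.552 g

0.552 g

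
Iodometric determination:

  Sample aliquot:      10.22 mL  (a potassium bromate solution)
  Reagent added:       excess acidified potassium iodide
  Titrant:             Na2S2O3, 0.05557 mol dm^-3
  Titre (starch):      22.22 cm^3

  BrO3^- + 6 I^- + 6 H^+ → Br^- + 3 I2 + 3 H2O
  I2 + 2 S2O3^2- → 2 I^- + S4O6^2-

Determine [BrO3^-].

n(S2O3^2-) = 0.02222 × 0.05557 = 1.235 × 10^-3 mol
n(I2) = n(S2O3^2-)/2 = 6.174 × 10^-4 mol
From the 1:3 ratio, n(BrO3^-) in the aliquot = 1/3 × 6.174 × 10^-4 = 2.058 × 10^-4 mol
[BrO3^-] = 2.058 × 10^-4 / 0.01022 = 0.02014 mol/L

0.02014 mol/L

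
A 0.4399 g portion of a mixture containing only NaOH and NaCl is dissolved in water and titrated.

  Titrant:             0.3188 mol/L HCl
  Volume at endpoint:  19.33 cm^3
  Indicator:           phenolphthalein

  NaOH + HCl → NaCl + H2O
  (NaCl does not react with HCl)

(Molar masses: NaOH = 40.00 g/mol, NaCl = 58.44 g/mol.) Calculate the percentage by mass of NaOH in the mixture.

n(HCl) = 0.01933 × 0.3188 = 6.162 × 10^-3 mol
Let x = n(NaOH), y = n(NaCl).
Titrant: 1x = 6.162 × 10^-3;  mass: 40.00x + 58.44y = 0.4399
Solving, x = 6.162 × 10^-3 mol, y = 3.309 × 10^-3 mol
mass of NaOH = 6.162 × 10^-3 × 40.00 = 0.2465 g
% NaOH = 0.2465 / 0.4399 × 100 = 56.03 %

56.03 %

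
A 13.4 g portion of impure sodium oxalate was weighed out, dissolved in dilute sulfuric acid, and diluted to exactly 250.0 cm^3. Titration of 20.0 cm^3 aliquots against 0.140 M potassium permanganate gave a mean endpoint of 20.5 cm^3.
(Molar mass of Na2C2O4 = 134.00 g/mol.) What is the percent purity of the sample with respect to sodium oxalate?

89.7 %

2 MnO4^- + 5 C2O4^2- + 16 H^+ → 2 Mn^2+ + 10 CO2 + 8 H2O
n(KMnO4) per titration = 0.0205 × 0.140 = 2.87 × 10^-3 mol
From the 5:2 ratio, n(Na2C2O4) in each aliquot = 5/2 × 2.87 × 10^-3 = 7.18 × 10^-3 mol
n(Na2C2O4) in the whole flask = 7.18 × 10^-3 × 250.0/20.0 = 0.0897 mol
mass of Na2C2O4 = 0.0897 × 134.00 = 12.0 g
% Na2C2O4 = 12.0 / 13.4 × 100 = 89.7 %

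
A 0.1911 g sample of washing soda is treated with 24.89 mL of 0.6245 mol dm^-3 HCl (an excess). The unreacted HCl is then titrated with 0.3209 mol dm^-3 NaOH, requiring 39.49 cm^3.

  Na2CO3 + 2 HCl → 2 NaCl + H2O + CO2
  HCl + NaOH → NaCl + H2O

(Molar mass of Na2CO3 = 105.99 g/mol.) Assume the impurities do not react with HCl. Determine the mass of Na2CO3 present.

n(HCl) added = 0.02489 × 0.6245 = 0.01554 mol
n(NaOH) used in back-titration = 0.03949 × 0.3209 = 0.01267 mol
n(HCl) left over = 0.01267 mol (1:1 ratio)
n(HCl) consumed by analyte = 0.01554 − 0.01267 = 2.871 × 10^-3 mol
From the 1:2 ratio, n(Na2CO3) = 1/2 × 2.871 × 10^-3 = 1.436 × 10^-3 mol
mass of Na2CO3 = 1.436 × 10^-3 × 105.99 = 0.1522 g

0.1522 g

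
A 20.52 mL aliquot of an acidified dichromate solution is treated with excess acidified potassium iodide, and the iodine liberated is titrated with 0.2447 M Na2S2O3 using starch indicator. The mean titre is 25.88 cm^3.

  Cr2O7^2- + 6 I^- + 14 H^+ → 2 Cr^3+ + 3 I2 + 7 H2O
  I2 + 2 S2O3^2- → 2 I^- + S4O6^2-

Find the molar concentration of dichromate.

0.05144 M

n(S2O3^2-) = 0.02588 × 0.2447 = 6.333 × 10^-3 mol
n(I2) = n(S2O3^2-)/2 = 3.166 × 10^-3 mol
From the 1:3 ratio, n(Cr2O7^2-) in the aliquot = 1/3 × 3.166 × 10^-3 = 1.055 × 10^-3 mol
[Cr2O7^2-] = 1.055 × 10^-3 / 0.02052 = 0.05144 mol/L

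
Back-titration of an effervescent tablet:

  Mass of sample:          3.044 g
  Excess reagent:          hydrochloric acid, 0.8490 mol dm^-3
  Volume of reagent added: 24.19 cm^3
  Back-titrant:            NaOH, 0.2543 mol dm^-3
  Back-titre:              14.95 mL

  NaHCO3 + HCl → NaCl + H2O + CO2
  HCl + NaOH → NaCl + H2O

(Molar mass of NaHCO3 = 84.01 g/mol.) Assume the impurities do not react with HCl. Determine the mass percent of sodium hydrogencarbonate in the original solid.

n(HCl) added = 0.02419 × 0.8490 = 0.02054 mol
n(NaOH) used in back-titration = 0.01495 × 0.2543 = 3.802 × 10^-3 mol
n(HCl) left over = 3.802 × 10^-3 mol (1:1 ratio)
n(HCl) consumed by analyte = 0.02054 − 3.802 × 10^-3 = 0.01674 mol
n(NaHCO3) = 0.01674 mol (1:1 ratio)
mass of NaHCO3 = 0.01674 × 84.01 = 1.406 g
% NaHCO3 = 1.406 / 3.044 × 100 = 46.19 %

46.19 %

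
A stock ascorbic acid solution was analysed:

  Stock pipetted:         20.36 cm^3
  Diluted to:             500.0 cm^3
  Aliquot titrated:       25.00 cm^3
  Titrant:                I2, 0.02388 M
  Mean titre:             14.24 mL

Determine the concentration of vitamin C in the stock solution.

C6H8O6 + I2 → C6H6O6 + 2 HI
n(I2) = 0.01424 × 0.02388 = 3.401 × 10^-4 mol
n(C6H8O6) in the aliquot = 3.401 × 10^-4 mol (1:1 ratio)
[C6H8O6]_dilute = 3.401 × 10^-4 / 0.02500 = 0.01360 mol/L
Dilution factor = 500.0 / 20.36 = 24.56
[C6H8O6]_stock = 0.01360 × 24.56 = 0.3340 mol/L

0.3340 M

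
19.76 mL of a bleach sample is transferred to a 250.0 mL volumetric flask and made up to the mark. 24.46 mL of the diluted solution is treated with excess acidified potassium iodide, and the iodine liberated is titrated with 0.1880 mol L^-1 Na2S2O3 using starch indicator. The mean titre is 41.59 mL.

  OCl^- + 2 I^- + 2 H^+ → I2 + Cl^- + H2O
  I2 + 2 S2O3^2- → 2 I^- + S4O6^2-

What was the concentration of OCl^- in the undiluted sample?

n(S2O3^2-) = 0.04159 × 0.1880 = 7.819 × 10^-3 mol
n(I2) = n(S2O3^2-)/2 = 3.909 × 10^-3 mol
n(OCl^-) in the aliquot = 3.909 × 10^-3 mol (1:1 ratio)
[OCl^-]_dilute = 3.909 × 10^-3 / 0.02446 = 0.1598 mol/L
[OCl^-]_original = 0.1598 × 250.0/19.76 = 2.022 mol/L

2.022 mol/L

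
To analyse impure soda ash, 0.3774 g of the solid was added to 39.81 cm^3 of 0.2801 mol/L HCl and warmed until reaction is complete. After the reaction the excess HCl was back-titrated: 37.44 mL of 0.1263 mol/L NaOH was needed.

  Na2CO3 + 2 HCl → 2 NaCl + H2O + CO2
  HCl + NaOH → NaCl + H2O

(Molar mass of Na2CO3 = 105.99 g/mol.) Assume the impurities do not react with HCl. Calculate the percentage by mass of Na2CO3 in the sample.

n(HCl) added = 0.03981 × 0.2801 = 0.01115 mol
n(NaOH) used in back-titration = 0.03744 × 0.1263 = 4.729 × 10^-3 mol
n(HCl) left over = 4.729 × 10^-3 mol (1:1 ratio)
n(HCl) consumed by analyte = 0.01115 − 4.729 × 10^-3 = 6.422 × 10^-3 mol
From the 1:2 ratio, n(Na2CO3) = 1/2 × 6.422 × 10^-3 = 3.211 × 10^-3 mol
mass of Na2CO3 = 3.211 × 10^-3 × 105.99 = 0.3403 g
% Na2CO3 = 0.3403 / 0.3774 × 100 = 90.18 %

90.18 %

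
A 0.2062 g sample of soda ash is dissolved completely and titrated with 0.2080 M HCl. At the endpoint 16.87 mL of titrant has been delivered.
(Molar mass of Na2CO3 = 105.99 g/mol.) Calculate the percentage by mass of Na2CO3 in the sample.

90.18 %

Na2CO3 + 2 HCl → 2 NaCl + H2O + CO2
n(HCl) = 0.01687 L × 0.2080 mol/L = 3.509 × 10^-3 mol
From the 1:2 ratio, n(Na2CO3) = 1/2 × 3.509 × 10^-3 = 1.754 × 10^-3 mol
mass of Na2CO3 = 1.754 × 10^-3 × 105.99 g/mol = 0.1860 g
% Na2CO3 = 0.1860 / 0.2062 × 100 = 90.18 %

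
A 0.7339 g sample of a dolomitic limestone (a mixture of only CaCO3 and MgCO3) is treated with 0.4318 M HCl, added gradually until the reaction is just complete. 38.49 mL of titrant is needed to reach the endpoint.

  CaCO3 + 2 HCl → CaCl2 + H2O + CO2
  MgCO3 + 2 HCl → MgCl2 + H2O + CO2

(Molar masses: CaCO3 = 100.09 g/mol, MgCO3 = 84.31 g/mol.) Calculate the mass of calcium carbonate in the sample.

0.2111 g

n(HCl) = 0.03849 × 0.4318 = 0.01662 mol
Let x = n(CaCO3), y = n(MgCO3).
Titrant: 2x + 2y = 0.01662;  mass: 100.09x + 84.31y = 0.7339
Solving, x = 2.109 × 10^-3 mol, y = 6.201 × 10^-3 mol
mass of CaCO3 = 2.109 × 10^-3 × 100.09 = 0.2111 g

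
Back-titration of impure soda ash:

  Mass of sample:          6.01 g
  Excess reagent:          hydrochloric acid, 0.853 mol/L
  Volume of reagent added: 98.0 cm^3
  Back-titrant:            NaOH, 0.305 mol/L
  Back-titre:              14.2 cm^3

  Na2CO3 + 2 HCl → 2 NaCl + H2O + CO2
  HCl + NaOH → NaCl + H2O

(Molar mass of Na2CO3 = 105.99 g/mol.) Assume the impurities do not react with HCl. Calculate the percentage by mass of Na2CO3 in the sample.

n(HCl) added = 0.0980 × 0.853 = 0.0836 mol
n(NaOH) used in back-titration = 0.0142 × 0.305 = 4.33 × 10^-3 mol
n(HCl) left over = 4.33 × 10^-3 mol (1:1 ratio)
n(HCl) consumed by analyte = 0.0836 − 4.33 × 10^-3 = 0.0793 mol
From the 1:2 ratio, n(Na2CO3) = 1/2 × 0.0793 = 0.0396 mol
mass of Na2CO3 = 0.0396 × 105.99 = 4.20 g
% Na2CO3 = 4.20 / 6.01 × 100 = 69.9 %

69.9 %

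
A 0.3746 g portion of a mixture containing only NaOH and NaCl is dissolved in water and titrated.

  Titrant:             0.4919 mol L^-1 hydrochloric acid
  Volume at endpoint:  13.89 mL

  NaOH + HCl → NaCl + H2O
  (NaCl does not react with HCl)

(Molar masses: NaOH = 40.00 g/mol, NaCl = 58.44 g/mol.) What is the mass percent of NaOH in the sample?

72.96 %

n(HCl) = 0.01389 × 0.4919 = 6.832 × 10^-3 mol
Let x = n(NaOH), y = n(NaCl).
Titrant: 1x = 6.832 × 10^-3;  mass: 40.00x + 58.44y = 0.3746
Solving, x = 6.832 × 10^-3 mol, y = 1.733 × 10^-3 mol
mass of NaOH = 6.832 × 10^-3 × 40.00 = 0.2733 g
% NaOH = 0.2733 / 0.3746 × 100 = 72.96 %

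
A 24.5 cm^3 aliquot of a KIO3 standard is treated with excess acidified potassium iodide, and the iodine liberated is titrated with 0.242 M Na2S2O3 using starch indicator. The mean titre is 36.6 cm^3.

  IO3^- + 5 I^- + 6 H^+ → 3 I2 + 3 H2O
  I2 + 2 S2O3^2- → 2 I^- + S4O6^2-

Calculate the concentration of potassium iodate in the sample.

0.0603 M

n(S2O3^2-) = 0.0366 × 0.242 = 8.86 × 10^-3 mol
n(I2) = n(S2O3^2-)/2 = 4.43 × 10^-3 mol
From the 1:3 ratio, n(IO3^-) in the aliquot = 1/3 × 4.43 × 10^-3 = 1.48 × 10^-3 mol
[IO3^-] = 1.48 × 10^-3 / 0.0245 = 0.0603 mol/L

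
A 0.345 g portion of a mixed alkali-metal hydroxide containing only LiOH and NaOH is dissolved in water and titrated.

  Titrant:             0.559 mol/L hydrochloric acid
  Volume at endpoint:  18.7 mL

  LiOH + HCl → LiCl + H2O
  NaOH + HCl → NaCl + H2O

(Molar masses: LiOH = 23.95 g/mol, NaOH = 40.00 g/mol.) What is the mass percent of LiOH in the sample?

31.6 %

n(HCl) = 0.0187 × 0.559 = 0.0105 mol
Let x = n(LiOH), y = n(NaOH).
Titrant: 1x + 1y = 0.0105;  mass: 23.95x + 40.00y = 0.345
Solving, x = 4.56 × 10^-3 mol, y = 5.90 × 10^-3 mol
mass of LiOH = 4.56 × 10^-3 × 23.95 = 0.109 g
% LiOH = 0.109 / 0.345 × 100 = 31.6 %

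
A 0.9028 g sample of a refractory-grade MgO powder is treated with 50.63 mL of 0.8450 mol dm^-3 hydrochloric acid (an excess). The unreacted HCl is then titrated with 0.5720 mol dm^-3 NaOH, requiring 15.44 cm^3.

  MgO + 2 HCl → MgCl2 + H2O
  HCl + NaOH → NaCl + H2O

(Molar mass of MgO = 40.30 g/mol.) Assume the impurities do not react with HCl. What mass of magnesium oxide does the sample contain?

0.6841 g

n(HCl) added = 0.05063 × 0.8450 = 0.04278 mol
n(NaOH) used in back-titration = 0.01544 × 0.5720 = 8.832 × 10^-3 mol
n(HCl) left over = 8.832 × 10^-3 mol (1:1 ratio)
n(HCl) consumed by analyte = 0.04278 − 8.832 × 10^-3 = 0.03395 mol
From the 1:2 ratio, n(MgO) = 1/2 × 0.03395 = 0.01698 mol
mass of MgO = 0.01698 × 40.30 = 0.6841 g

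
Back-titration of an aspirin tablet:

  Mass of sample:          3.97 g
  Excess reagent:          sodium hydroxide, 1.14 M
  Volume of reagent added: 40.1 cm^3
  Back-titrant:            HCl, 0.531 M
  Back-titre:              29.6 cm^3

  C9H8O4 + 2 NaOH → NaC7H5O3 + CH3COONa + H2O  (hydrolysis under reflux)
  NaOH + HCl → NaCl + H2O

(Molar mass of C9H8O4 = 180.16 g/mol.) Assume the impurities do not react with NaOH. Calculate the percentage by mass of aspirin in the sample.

68.1 %

n(NaOH) added = 0.0401 × 1.14 = 0.0457 mol
n(HCl) used in back-titration = 0.0296 × 0.531 = 0.0157 mol
n(NaOH) left over = 0.0157 mol (1:1 ratio)
n(NaOH) consumed by analyte = 0.0457 − 0.0157 = 0.0300 mol
From the 1:2 ratio, n(C9H8O4) = 1/2 × 0.0300 = 0.0150 mol
mass of C9H8O4 = 0.0150 × 180.16 = 2.70 g
% C9H8O4 = 2.70 / 3.97 × 100 = 68.1 %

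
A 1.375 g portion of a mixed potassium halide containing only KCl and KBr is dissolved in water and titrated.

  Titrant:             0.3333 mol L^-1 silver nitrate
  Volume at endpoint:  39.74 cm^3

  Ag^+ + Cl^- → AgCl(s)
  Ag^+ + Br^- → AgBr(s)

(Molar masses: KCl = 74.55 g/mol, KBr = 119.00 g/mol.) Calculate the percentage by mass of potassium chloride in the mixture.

24.54 %

n(AgNO3) = 0.03974 × 0.3333 = 0.01325 mol
Let x = n(KCl), y = n(KBr).
Titrant: 1x + 1y = 0.01325;  mass: 74.55x + 119.00y = 1.375
Solving, x = 4.526 × 10^-3 mol, y = 8.719 × 10^-3 mol
mass of KCl = 4.526 × 10^-3 × 74.55 = 0.3374 g
% KCl = 0.3374 / 1.375 × 100 = 24.54 %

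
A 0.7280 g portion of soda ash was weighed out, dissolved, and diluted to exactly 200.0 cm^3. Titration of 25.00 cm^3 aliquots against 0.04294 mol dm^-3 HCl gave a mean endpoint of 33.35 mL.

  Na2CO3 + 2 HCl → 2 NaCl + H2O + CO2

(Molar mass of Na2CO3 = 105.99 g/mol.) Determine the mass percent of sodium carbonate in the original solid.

n(HCl) per titration = 0.03335 × 0.04294 = 1.432 × 10^-3 mol
From the 1:2 ratio, n(Na2CO3) in each aliquot = 1/2 × 1.432 × 10^-3 = 7.160 × 10^-4 mol
n(Na2CO3) in the whole flask = 7.160 × 10^-4 × 200.0/25.00 = 5.728 × 10^-3 mol
mass of Na2CO3 = 5.728 × 10^-3 × 105.99 = 0.6071 g
% Na2CO3 = 0.6071 / 0.7280 × 100 = 83.40 %

83.40 %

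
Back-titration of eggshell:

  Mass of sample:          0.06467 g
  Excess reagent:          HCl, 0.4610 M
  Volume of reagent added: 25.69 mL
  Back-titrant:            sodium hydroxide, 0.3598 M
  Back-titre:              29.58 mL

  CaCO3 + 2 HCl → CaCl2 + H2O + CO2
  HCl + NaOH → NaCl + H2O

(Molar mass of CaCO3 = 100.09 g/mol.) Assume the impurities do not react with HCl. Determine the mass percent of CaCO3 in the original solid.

n(HCl) added = 0.02569 × 0.4610 = 0.01184 mol
n(NaOH) used in back-titration = 0.02958 × 0.3598 = 0.01064 mol
n(HCl) left over = 0.01064 mol (1:1 ratio)
n(HCl) consumed by analyte = 0.01184 − 0.01064 = 1.200 × 10^-3 mol
From the 1:2 ratio, n(CaCO3) = 1/2 × 1.200 × 10^-3 = 6.001 × 10^-4 mol
mass of CaCO3 = 6.001 × 10^-4 × 100.09 = 0.06006 g
% CaCO3 = 0.06006 / 0.06467 × 100 = 92.88 %

92.88 %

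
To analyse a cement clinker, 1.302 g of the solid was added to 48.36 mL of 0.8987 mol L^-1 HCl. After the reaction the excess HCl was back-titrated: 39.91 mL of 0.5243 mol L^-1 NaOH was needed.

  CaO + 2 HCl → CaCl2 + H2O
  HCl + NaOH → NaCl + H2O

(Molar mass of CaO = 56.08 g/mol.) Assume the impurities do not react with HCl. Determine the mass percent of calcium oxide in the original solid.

48.53 %

n(HCl) added = 0.04836 × 0.8987 = 0.04346 mol
n(NaOH) used in back-titration = 0.03991 × 0.5243 = 0.02092 mol
n(HCl) left over = 0.02092 mol (1:1 ratio)
n(HCl) consumed by analyte = 0.04346 − 0.02092 = 0.02254 mol
From the 1:2 ratio, n(CaO) = 1/2 × 0.02254 = 0.01127 mol
mass of CaO = 0.01127 × 56.08 = 0.6319 g
% CaO = 0.6319 / 1.302 × 100 = 48.53 %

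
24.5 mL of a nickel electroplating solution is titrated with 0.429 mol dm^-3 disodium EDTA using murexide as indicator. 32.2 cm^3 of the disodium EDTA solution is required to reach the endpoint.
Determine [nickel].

0.564 mol/L

Ni^2+ + EDTA^4- → [Ni(EDTA)]^2-
n(EDTA) = 0.0322 L × 0.429 mol/L = 0.0138 mol
n(Ni2+) = 0.0138 mol (1:1 mole ratio)
[Ni2+] = 0.0138 mol / 0.0245 L = 0.564 mol/L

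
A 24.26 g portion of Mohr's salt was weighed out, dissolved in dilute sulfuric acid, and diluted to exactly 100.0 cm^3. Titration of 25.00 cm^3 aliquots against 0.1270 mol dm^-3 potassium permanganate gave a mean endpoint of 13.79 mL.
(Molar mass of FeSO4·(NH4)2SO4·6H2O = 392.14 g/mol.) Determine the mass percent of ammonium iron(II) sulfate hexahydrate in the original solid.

MnO4^- + 5 Fe^2+ + 8 H^+ → Mn^2+ + 5 Fe^3+ + 4 H2O
n(KMnO4) per titration = 0.01379 × 0.1270 = 1.751 × 10^-3 mol
From the 5:1 ratio, n(FeSO4·(NH4)2SO4·6H2O) in each aliquot = 5/1 × 1.751 × 10^-3 = 8.757 × 10^-3 mol
n(FeSO4·(NH4)2SO4·6H2O) in the whole flask = 8.757 × 10^-3 × 100.0/25.00 = 0.03503 mol
mass of FeSO4·(NH4)2SO4·6H2O = 0.03503 × 392.14 = 13.74 g
% FeSO4·(NH4)2SO4·6H2O = 13.74 / 24.26 × 100 = 56.62 %

56.62 %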